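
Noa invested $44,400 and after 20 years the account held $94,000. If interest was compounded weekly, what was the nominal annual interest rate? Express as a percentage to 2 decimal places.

(1 + r/52)^1040 = 94,000/44,400 = 2.11712.
1 + r/52 = 2.11712^(1/1040) ≈ 1.000721, so r/52 ≈ 0.000721467.
r ≈ 52·0.000721467 = 3.75163%.

3.75%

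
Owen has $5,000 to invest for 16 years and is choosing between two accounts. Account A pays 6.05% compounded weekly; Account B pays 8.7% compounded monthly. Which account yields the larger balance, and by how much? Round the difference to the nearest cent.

Account B, by $6,857.72

Account A growth factor: (1 + 0.0605/52)^832 ≈ 2.6311929092; balance ≈ 13,155.9645.
Account B growth factor: (1 + 0.00725)^192 ≈ 4.0027365198; balance ≈ 20,013.6826.
Account B is larger by 6,857.7181.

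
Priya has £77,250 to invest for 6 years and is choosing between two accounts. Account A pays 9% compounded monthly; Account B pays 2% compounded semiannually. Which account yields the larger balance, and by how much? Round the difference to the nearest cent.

A: (1 + 0.0075)^72 ≈ 1.71255270682, so 77,250 × 1.71255270682 ≈ 132,294.6966.
B: (1 + 0.01)^12 ≈ 1.1268250301, so 77,250 × 1.1268250301 ≈ 87,047.2336.
Difference ≈ 45,247.4630 in favor of A.

Account A, by £45,247.46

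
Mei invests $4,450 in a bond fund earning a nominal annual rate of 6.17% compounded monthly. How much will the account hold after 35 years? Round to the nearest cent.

$38,354.48

Periodic rate = 6.17%/12 = 0.00514167; periods = 12·35 = 420.
A = 4,450·(1 + 0.0617/12)^420 ≈ 4,450·8.6189842592 ≈ 38,354.4800.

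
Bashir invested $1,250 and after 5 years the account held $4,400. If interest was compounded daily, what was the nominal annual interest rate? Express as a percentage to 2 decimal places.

25.18%

The 1825-period growth factor is 4,400/1,250 = 3.52.
r/365 = 3.52^(1/1825) − 1 ≈ 0.000689805, so r ≈ 365·0.000689805 = 25.17790%.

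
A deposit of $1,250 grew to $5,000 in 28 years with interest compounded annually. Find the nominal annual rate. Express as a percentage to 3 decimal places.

5.076%

(1 + r)^28 = 5,000/1,250 = 4.
1 + r = 4^(1/28) ≈ 1.050757, so r ≈ 0.0507566.
r ≈ 5.07566%.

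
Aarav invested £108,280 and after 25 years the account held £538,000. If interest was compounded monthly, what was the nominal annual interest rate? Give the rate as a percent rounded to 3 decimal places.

6.430%

(1 + r/12)^300 = 538,000/108,280 = 4.9686.
1 + r/12 = 4.9686^(1/300) ≈ 1.005358, so r/12 ≈ 0.0053581.
r ≈ 12·0.0053581 = 6.42972%.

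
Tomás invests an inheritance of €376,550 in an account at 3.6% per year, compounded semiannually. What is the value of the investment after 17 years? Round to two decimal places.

€690,632.65

Periodic rate = 3.6%/2 = 0.018; periods = 2·17 = 34.
A = 376,550·(1 + 0.018)^34 ≈ 376,550·1.83410608627 ≈ 690,632.6468.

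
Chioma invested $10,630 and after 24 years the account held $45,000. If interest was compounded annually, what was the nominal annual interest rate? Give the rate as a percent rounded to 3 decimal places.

6.197%

(1 + r)^24 = 45,000/10,630 = 4.2333.
1 + r = 4.2333^(1/24) ≈ 1.061969, so r ≈ 0.0619685.
r ≈ 6.19685%.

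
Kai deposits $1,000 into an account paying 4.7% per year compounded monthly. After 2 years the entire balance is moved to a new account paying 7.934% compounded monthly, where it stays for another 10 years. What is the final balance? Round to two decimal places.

$2,422.03

After 2 years at 4.7%: 1,000 × 1.098358064 ≈ 1,098.3581.
Then 10 years at 7.934%: 1,098.3581 × 2.205134833 ≈ 2,422.0276.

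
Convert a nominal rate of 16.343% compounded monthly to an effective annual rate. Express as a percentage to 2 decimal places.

EAR = (1 + 16.343%/12)^12 − 1 = (1 + 0.0136192)^12 − 1.
(1 + 0.0136192)^12 ≈ 1.176245, so EAR ≈ 17.62449%.

17.62%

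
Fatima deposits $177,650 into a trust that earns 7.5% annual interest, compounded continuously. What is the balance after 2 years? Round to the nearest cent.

A = P·e^(rt) = 177,650·e^(0.075·2) = 177,650·e^0.15.
e^0.15 ≈ 1.16183424273, so A ≈ 206,399.8532.

$206,399.85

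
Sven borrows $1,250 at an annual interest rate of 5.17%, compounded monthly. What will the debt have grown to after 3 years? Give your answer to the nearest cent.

Periodic rate = 5.17%/12 = 0.00430833; periods = 12·3 = 36.
A = 1,250·(1 + 0.0517/12)^36 ≈ 1,250·1.167385748 ≈ 1,459.2322.

$1,459.23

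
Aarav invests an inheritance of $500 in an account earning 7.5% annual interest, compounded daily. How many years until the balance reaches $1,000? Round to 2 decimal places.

9.24 years

We need (1 + 0.000205479)^(365t) = 2, so 365t = ln 2 / ln 1.000205 ≈ 3373.6628.
t ≈ 3373.6628/365 = 9.2429 years.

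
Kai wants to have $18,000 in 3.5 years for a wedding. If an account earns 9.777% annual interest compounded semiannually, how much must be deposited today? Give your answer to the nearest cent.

Periodic rate = 9.777%/2 = 0.048885; 7 periods.
P = 18,000/(1 + 0.048885)^7 ≈ 18,000/1.3966742381 ≈ 12,887.7583.

$12,887.76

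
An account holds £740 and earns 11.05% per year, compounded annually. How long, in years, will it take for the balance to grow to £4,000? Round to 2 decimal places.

16.10 years

We need (1 + 0.1105)^t = 5.4054, so t = ln 5.4054 / ln 1.1105 ≈ 16.0995.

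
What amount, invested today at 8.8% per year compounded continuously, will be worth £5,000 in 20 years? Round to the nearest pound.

£860

P = A·e^(−rt) = 5,000·e^(−1.76).
e^(−1.76) ≈ 0.1720448638, so P ≈ 860.2243.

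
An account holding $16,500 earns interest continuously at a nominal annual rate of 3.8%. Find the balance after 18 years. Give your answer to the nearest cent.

$32,699.52

A = P·e^(rt) = 16,500·e^(0.038·18) = 16,500·e^0.684.
e^0.684 ≈ 1.9817890553, so A ≈ 32,699.5194.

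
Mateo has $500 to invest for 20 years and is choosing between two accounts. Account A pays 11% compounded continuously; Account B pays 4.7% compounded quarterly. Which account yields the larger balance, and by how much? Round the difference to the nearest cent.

Account A, by $3,239.51

Account A growth factor: e^(0.11·20) = e^2.2 ≈ 9.025013499; balance ≈ 4,512.5067.
Account B growth factor: (1 + 0.01175)^80 ≈ 2.545992061; balance ≈ 1,272.9960.
Account A is larger by 3,239.5107.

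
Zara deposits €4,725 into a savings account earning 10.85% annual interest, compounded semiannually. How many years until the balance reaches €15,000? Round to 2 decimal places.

(1 + 0.05425)^(2t) = 15,000/4,725 = 3.1746.
2t·ln(1 + 0.05425) = ln(3.1746); 2t = 1.1552/0.0528296 ≈ 21.8662.
t ≈ 10.9331 years.

10.93 years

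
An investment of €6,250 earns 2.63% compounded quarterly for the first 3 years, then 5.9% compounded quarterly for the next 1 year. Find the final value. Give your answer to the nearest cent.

€7,169.19

After 3 years at 2.63%: 6,250 × 1.081816689 ≈ 6,761.3543.
Then 1 years at 5.9%: 6,761.3543 × 1.060318259 ≈ 7,169.1874.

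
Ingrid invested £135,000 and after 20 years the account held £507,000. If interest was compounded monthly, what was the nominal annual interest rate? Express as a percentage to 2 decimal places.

(1 + r/12)^240 = 507,000/135,000 = 3.75556.
1 + r/12 = 3.75556^(1/240) ≈ 1.005529, so r/12 ≈ 0.00552871.
r ≈ 12·0.00552871 = 6.63445%.

6.63%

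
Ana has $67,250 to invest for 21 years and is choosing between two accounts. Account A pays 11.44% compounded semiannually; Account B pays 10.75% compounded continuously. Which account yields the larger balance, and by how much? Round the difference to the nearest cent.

Account A growth factor: (1 + 0.0572)^42 ≈ 10.3419036486; balance ≈ 695,493.0204.
Account B growth factor: e^(0.1075·21) = e^2.2575 ≈ 9.55916136606; balance ≈ 642,853.6019.
Account A is larger by 52,639.4185.

Account A, by $52,639.42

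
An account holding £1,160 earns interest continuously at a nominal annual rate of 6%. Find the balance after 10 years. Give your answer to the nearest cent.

A = P·e^(rt) = 1,160·e^(0.06·10) = 1,160·e^0.6.
e^0.6 ≈ 1.8221188, so A ≈ 2,113.6578.

£2,113.66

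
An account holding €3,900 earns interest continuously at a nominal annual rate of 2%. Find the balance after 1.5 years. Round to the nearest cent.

A = P·e^(rt) = 3,900·e^(0.02·1.5) = 3,900·e^0.03.
e^0.03 ≈ 1.030454534, so A ≈ 4,018.7727.

€4,018.77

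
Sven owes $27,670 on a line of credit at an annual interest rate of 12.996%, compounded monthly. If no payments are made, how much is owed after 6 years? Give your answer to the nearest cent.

Growth factor = (1 + 0.01083)^72 ≈ 2.1718250259.
A ≈ 27,670 × 2.1718250259 ≈ 60,094.3985.

$60,094.40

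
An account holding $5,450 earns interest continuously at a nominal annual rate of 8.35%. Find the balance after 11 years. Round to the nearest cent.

$13,655.13

A = P·e^(rt) = 5,450·e^(0.0835·11) = 5,450·e^0.9185.
e^0.9185 ≈ 2.5055292759, so A ≈ 13,655.1346.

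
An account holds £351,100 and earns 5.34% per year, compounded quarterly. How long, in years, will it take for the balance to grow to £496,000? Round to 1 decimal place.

(1 + 0.01335)^(4t) = 496,000/351,100 = 1.4127.
4t·ln(1 + 0.01335) = ln(1.4127); 4t = 0.3455/0.0132617 ≈ 26.0529.
t ≈ 6.5132 years.

6.5 years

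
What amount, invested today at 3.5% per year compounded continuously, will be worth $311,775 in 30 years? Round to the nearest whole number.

P = A·e^(−rt) = 311,775·e^(−1.05).
e^(−1.05) ≈ 0.349937749111, so P ≈ 109,101.8417.

$109,102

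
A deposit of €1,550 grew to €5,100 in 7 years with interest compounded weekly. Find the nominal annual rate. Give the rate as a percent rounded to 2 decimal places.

The 364-period growth factor is 5,100/1,550 = 3.29032.
r/52 = 3.29032^(1/364) − 1 ≈ 0.0032773, so r ≈ 52·0.0032773 = 17.04195%.

17.04%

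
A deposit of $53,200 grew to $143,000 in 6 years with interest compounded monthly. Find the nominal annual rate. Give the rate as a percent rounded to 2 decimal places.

16.59%

The 72-period growth factor is 143,000/53,200 = 2.68797.
r/12 = 2.68797^(1/72) − 1 ≈ 0.0138279, so r ≈ 12·0.0138279 = 16.59345%.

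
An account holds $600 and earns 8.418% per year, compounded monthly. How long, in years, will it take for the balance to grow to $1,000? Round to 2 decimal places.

6.09 years

We need (1 + 0.007015)^(12t) = 1.6667, so 12t = ln 1.6667 / ln 1.007015 ≈ 73.0742.
t ≈ 73.0742/12 = 6.0895 years.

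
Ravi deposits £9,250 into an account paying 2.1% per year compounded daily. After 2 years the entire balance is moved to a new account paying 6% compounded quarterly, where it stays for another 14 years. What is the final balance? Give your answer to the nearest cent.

After 2 years at 2.1%: 9,250 × 1.0428932188 ≈ 9,646.7623.
Then 14 years at 6%: 9,646.7623 × 2.3019631438 ≈ 22,206.4912.

£22,206.49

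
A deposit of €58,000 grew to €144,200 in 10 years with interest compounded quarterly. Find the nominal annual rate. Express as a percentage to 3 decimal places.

9.212%

The 40-period growth factor is 144,200/58,000 = 2.48621.
r/4 = 2.48621^(1/40) − 1 ≈ 0.0230301, so r ≈ 4·0.0230301 = 9.21206%.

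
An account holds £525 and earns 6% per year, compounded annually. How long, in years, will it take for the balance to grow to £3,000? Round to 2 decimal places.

29.91 years

(1 + 0.06)^t = 3,000/525 = 5.7143.
t·ln(1 + 0.06) = ln(5.7143); t = 1.743/0.0582689 ≈ 29.9125.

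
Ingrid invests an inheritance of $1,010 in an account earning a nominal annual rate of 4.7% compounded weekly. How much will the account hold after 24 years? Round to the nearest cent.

Growth factor = (1 + 0.047/52)^1248 ≈ 3.087897806.
A ≈ 1,010 × 3.087897806 ≈ 3,118.7768.

$3,118.78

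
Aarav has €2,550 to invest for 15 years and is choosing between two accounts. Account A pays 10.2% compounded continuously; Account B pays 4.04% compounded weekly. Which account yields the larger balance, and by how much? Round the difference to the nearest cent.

Account A, by €7,103.09

Account A growth factor: e^(0.102·15) = e^1.53 ≈ 4.6181768223; balance ≈ 11,776.3509.
Account B growth factor: (1 + 0.0404/52)^780 ≈ 1.832653129; balance ≈ 4,673.2655.
Account A is larger by 7,103.0854.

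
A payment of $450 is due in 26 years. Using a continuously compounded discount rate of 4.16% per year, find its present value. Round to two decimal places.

$152.57

P = A·e^(−rt) = 450·e^(−1.0816).
e^(−1.0816) ≈ 0.339052607, so P ≈ 152.5737.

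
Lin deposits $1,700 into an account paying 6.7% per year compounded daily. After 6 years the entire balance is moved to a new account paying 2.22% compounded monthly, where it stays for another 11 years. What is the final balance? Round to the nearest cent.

Phase 1: 1,700·(1 + 0.067/365)^2190 ≈ 2,541.0855.
Phase 2: 2,541.0855·(1 + 0.00185)^132 ≈ 3,243.2170.

$3,243.22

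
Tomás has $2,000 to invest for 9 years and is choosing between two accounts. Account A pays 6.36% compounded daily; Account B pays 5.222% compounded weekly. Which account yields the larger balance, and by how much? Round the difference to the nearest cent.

A: (1 + 0.0636/365)^3285 ≈ 1.772427607, so 2,000 × 1.772427607 ≈ 3,544.8552.
B: (1 + 0.05222/52)^468 ≈ 1.599584925, so 2,000 × 1.599584925 ≈ 3,199.1698.
Difference ≈ 345.6854 in favor of A.

Account A, by $345.69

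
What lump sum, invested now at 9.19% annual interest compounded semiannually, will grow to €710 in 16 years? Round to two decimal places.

Growth factor = (1 + 0.04595)^32 ≈ 4.2106542.
P = 710/4.2106542 ≈ 168.6199.

€168.62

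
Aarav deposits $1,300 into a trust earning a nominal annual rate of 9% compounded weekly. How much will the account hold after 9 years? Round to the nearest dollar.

$2,920

Periodic rate = 9%/52 = 0.00173077; periods = 52·9 = 468.
A = 1,300·(1 + 0.09/52)^468 ≈ 1,300·2.246334656 ≈ 2,920.2351.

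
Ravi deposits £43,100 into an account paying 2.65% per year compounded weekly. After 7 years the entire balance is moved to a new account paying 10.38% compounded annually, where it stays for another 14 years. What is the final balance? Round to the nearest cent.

After 7 years at 2.65%: 43,100 × 1.20376331968 ≈ 51,882.1991.
Then 14 years at 10.38%: 51,882.1991 × 3.98534071646 ≈ 206,768.2404.

£206,768.24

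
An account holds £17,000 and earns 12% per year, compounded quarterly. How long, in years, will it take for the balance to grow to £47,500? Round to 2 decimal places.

8.69 years

We need (1 + 0.03)^(4t) = 2.7941, so 4t = ln 2.7941 / ln 1.03 ≈ 34.7618.
t ≈ 34.7618/4 = 8.6904 years.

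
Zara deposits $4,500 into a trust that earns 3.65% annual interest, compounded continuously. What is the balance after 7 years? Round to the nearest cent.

A = P·e^(rt) = 4,500·e^(0.0365·7) = 4,500·e^0.2555.
e^0.2555 ≈ 1.291107013, so A ≈ 5,809.9816.

$5,809.98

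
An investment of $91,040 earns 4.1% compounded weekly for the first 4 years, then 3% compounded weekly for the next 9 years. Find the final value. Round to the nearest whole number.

After 4 years at 4.1%: 91,040 × 1.17813818148 ≈ 107,257.7000.
Then 9 years at 3%: 107,257.7000 × 1.30986246785 ≈ 140,492.8357.

$140,493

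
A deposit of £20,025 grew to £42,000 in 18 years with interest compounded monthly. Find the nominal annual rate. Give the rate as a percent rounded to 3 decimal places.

4.122%

The 216-period growth factor is 42,000/20,025 = 2.09738.
r/12 = 2.09738^(1/216) − 1 ≈ 0.003435, so r ≈ 12·0.003435 = 4.12200%.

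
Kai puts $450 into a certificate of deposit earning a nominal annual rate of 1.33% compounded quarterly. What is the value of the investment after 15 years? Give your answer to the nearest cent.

Periodic rate = 1.33%/4 = 0.003325; periods = 4·15 = 60.
A = 450·(1 + 0.003325)^60 ≈ 450·1.22038827 ≈ 549.1747.

$549.17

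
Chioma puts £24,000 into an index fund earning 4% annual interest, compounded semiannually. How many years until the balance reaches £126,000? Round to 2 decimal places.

(1 + 0.02)^(2t) = 126,000/24,000 = 5.25.
2t·ln(1 + 0.02) = ln(5.25); 2t = 1.6582/0.0198026 ≈ 83.7378.
t ≈ 41.8689 years.

41.87 years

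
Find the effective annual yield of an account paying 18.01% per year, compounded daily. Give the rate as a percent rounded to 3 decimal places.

19.728%

EAR = (1 + 18.01%/365)^365 − 1 = (1 + 0.000493425)^365 − 1.
(1 + 0.000493425)^365 ≈ 1.197284, so EAR ≈ 19.72839%.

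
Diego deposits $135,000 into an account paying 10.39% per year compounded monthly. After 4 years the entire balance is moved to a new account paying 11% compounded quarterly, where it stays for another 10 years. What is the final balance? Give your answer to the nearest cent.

Phase 1: 135,000·(1 + 0.1039/12)^48 ≈ 204,197.1391.
Phase 2: 204,197.1391·(1 + 0.0275)^40 ≈ 604,397.8002.

$604,397.80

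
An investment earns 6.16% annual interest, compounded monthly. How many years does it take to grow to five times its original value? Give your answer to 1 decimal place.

(1 + 0.00513333)^(12t) = 5.
12t = ln 5 / ln(1 + 0.00513333) ≈ 1.6094/0.0051202 ≈ 314.3309.
t ≈ 26.1942.

26.2 years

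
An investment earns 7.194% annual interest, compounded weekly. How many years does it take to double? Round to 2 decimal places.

(1 + 0.00138346)^(52t) = 2.
52t = ln 2 / ln(1 + 0.00138346) ≈ 0.69315/0.00138251 ≈ 501.3703.
t ≈ 9.6417.

9.64 years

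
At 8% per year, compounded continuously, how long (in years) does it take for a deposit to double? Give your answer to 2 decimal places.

e^(0.08t) = 2, so 0.08t = ln 2 ≈ 0.69315.
t ≈ 0.69315/0.08 ≈ 8.6643.

8.66 years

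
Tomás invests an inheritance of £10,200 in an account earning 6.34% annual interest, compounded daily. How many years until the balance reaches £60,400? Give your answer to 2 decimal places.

(1 + 0.000173699)^(365t) = 60,400/10,200 = 5.9216.
365t·ln(1 + 0.000173699) = ln(5.9216); 365t = 1.7786/0.000173684 ≈ 10240.4714.
t ≈ 28.0561 years.

28.06 years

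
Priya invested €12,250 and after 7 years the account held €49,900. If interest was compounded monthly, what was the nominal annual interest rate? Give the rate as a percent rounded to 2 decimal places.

The 84-period growth factor is 49,900/12,250 = 4.07347.
r/12 = 4.07347^(1/84) − 1 ≈ 0.0168607, so r ≈ 12·0.0168607 = 20.23289%.

20.23%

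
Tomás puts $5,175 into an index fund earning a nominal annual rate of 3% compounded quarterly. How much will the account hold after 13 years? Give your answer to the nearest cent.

Growth factor = (1 + 0.0075)^52 ≈ 1.474833013.
A ≈ 5,175 × 1.474833013 ≈ 7,632.2608.

$7,632.26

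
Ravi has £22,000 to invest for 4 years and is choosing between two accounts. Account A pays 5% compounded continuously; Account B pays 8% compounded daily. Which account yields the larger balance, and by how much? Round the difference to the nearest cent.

Account A growth factor: e^(0.05·4) = e^0.2 ≈ 1.2214027582; balance ≈ 26,870.8607.
Account B growth factor: (1 + 0.08/365)^1460 ≈ 1.3770794784; balance ≈ 30,295.7485.
Account B is larger by 3,424.8878.

Account B, by £3,424.89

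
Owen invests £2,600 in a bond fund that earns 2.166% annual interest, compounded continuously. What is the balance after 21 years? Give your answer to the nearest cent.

£4,097.48

A = P·e^(rt) = 2,600·e^(0.02166·21) = 2,600·e^0.45486.
e^0.45486 ≈ 1.575952734, so A ≈ 4,097.4771.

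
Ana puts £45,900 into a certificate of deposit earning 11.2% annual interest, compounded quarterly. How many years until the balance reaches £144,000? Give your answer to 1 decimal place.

We need (1 + 0.028)^(4t) = 3.1373, so 4t = ln 3.1373 / ln 1.028 ≈ 41.4029.
t ≈ 41.4029/4 = 10.3507 years.

10.4 years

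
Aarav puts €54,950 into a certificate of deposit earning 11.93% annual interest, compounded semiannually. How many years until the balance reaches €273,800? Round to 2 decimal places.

13.86 years

(1 + 0.05965)^(2t) = 273,800/54,950 = 4.9827.
2t·ln(1 + 0.05965) = ln(4.9827); 2t = 1.606/0.0579387 ≈ 27.7185.
t ≈ 13.8593 years.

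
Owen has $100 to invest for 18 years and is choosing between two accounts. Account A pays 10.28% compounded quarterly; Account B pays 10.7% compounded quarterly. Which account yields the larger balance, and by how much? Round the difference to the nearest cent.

Account A growth factor: (1 + 0.0257)^72 ≈ 6.21535011; balance ≈ 621.5350.
Account B growth factor: (1 + 0.02675)^72 ≈ 6.69051009; balance ≈ 669.0510.
Account B is larger by 47.5160.

Account B, by $47.52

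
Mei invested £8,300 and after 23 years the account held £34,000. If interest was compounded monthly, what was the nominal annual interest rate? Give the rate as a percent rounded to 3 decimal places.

6.147%

The 276-period growth factor is 34,000/8,300 = 4.09639.
r/12 = 4.09639^(1/276) − 1 ≈ 0.00512215, so r ≈ 12·0.00512215 = 6.14658%.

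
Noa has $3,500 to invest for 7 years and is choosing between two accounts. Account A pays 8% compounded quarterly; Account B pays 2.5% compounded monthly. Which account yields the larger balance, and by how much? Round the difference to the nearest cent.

Account A, by $1,924.98

Account A growth factor: (1 + 0.02)^28 ≈ 1.741024206; balance ≈ 6,093.5847.
Account B growth factor: (1 + 0.025/12)^84 ≈ 1.191029383; balance ≈ 4,168.6028.
Account A is larger by 1,924.9819.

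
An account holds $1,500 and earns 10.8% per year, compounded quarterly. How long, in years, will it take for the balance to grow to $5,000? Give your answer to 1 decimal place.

11.3 years

We need (1 + 0.027)^(4t) = 3.3333, so 4t = ln 3.3333 / ln 1.027 ≈ 45.1909.
t ≈ 45.1909/4 = 11.2977 years.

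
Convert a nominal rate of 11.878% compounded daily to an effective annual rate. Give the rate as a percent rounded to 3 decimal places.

EAR = (1 + 11.878%/365)^365 − 1 = (1 + 0.000325425)^365 − 1.
(1 + 0.000325425)^365 ≈ 1.1261, so EAR ≈ 12.61004%.

12.610%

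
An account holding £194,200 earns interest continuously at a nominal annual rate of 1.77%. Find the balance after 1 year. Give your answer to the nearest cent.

£197,667.94

A = P·e^(rt) = 194,200·e^(0.0177·1) = 194,200·e^0.0177.
e^0.0177 ≈ 1.01785757331, so A ≈ 197,667.9407.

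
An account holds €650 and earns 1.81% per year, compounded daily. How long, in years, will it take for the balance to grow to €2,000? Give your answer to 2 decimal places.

62.10 years

(1 + 0.000049589)^(365t) = 2,000/650 = 3.0769.
365t·ln(1 + 0.000049589) = ln(3.0769); 365t = 1.1239/4.95878e-05 ≈ 22665.4506.
t ≈ 62.0971 years.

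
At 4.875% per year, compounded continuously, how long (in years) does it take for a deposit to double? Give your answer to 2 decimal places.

14.22 years

e^(0.04875t) = 2, so 0.04875t = ln 2 ≈ 0.69315.
t ≈ 0.69315/0.04875 ≈ 14.2184.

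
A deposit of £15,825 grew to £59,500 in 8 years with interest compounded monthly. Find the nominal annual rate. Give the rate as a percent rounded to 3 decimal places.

(1 + r/12)^96 = 59,500/15,825 = 3.75987.
1 + r/12 = 3.75987^(1/96) ≈ 1.013891, so r/12 ≈ 0.0138913.
r ≈ 12·0.0138913 = 16.66954%.

16.670%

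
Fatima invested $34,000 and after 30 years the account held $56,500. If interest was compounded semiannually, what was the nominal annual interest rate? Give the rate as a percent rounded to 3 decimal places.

1.700%

(1 + r/2)^60 = 56,500/34,000 = 1.66176.
1 + r/2 = 1.66176^(1/60) ≈ 1.008501, so r/2 ≈ 0.0085006.
r ≈ 2·0.0085006 = 1.70012%.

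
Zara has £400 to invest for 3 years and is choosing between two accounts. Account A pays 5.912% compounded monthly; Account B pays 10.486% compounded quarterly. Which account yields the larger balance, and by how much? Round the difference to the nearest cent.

Account A growth factor: (1 + 0.05912/12)^36 ≈ 1.19354102; balance ≈ 477.4164.
Account B growth factor: (1 + 0.026215)^12 ≈ 1.36414426; balance ≈ 545.6577.
Account B is larger by 68.2413.

Account B, by £68.24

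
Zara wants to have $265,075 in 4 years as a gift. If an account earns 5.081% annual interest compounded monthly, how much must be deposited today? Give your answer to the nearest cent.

$216,415.87

Growth factor = (1 + 0.05081/12)^48 ≈ 1.22484087146.
P = 265,075/1.22484087146 ≈ 216,415.8677.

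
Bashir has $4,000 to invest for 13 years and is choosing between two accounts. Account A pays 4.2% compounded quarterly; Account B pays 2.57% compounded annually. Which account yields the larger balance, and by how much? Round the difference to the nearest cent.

Account A, by $1,322.51

Account A growth factor: (1 + 0.0105)^52 ≈ 1.721426674; balance ≈ 6,885.7067.
Account B growth factor: (1 + 0.0257)^13 ≈ 1.390799807; balance ≈ 5,563.1992.
Account A is larger by 1,322.5075.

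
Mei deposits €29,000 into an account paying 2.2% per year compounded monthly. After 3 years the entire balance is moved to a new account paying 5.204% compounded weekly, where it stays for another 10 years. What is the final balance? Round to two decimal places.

Phase 1: 29,000·(1 + 0.022/12)^36 ≈ 30,976.7029.
Phase 2: 30,976.7029·(1 + 0.05204/52)^520 ≈ 52,110.9541.

€52,110.95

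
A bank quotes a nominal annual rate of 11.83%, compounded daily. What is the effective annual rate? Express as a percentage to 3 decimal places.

12.556%

EAR = (1 + 11.83%/365)^365 − 1 = (1 + 0.00032411)^365 − 1.
(1 + 0.00032411)^365 ≈ 1.12556, so EAR ≈ 12.55602%.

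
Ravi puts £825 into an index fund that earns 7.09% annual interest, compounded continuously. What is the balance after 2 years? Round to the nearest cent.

£950.69

A = P·e^(rt) = 825·e^(0.0709·2) = 825·e^0.1418.
e^0.1418 ≈ 1.15234616, so A ≈ 950.6856.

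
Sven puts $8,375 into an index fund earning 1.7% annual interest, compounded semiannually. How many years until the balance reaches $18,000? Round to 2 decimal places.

(1 + 0.0085)^(2t) = 18,000/8,375 = 2.1493.
2t·ln(1 + 0.0085) = ln(2.1493); 2t = 0.76512/0.00846408 ≈ 90.3962.
t ≈ 45.1981 years.

45.20 years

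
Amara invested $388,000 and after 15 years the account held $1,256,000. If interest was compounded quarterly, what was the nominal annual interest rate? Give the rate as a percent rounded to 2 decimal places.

(1 + r/4)^60 = 1,256,000/388,000 = 3.23711.
1 + r/4 = 3.23711^(1/60) ≈ 1.019771, so r/4 ≈ 0.0197709.
r ≈ 4·0.0197709 = 7.90838%.

7.91%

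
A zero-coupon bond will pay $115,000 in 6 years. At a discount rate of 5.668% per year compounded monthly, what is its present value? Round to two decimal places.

$81,912.59

Growth factor = (1 + 0.05668/12)^72 ≈ 1.4039355002.
P = 115,000/1.4039355002 ≈ 81,912.5950.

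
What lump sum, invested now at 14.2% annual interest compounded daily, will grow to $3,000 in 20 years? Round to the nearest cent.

Growth factor = (1 + 0.142/365)^7300 ≈ 17.10631519.
P = 3,000/17.10631519 ≈ 175.3738.

$175.37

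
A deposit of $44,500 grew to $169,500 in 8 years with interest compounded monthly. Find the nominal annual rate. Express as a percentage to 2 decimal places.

16.83%

(1 + r/12)^96 = 169,500/44,500 = 3.80899.
1 + r/12 = 3.80899^(1/96) ≈ 1.014028, so r/12 ≈ 0.0140284.
r ≈ 12·0.0140284 = 16.83403%.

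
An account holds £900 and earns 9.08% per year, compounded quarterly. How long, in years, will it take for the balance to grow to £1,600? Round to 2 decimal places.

(1 + 0.0227)^(4t) = 1,600/900 = 1.7778.
4t·ln(1 + 0.0227) = ln(1.7778); 4t = 0.57536/0.0224462 ≈ 25.6330.
t ≈ 6.4083 years.

6.41 years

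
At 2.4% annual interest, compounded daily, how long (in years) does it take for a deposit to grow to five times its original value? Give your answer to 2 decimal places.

(1 + 0.0000657534)^(365t) = 5.
365t = ln 5 / ln(1 + 0.0000657534) ≈ 1.6094/6.57513e-05 ≈ 24477.6730.
t ≈ 67.0621.

67.06 years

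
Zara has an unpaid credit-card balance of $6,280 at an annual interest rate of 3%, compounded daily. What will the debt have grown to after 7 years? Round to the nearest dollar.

$7,747

Periodic rate = 3%/365 = 0.0000821918; periods = 365·7 = 2555.
A = 6,280·(1 + 0.03/365)^2555 ≈ 6,280·1.233667414 ≈ 7,747.4314.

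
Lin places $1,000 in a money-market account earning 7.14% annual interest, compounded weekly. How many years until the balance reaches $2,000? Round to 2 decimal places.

(1 + 0.00137308)^(52t) = 2,000/1,000 = 2.
52t·ln(1 + 0.00137308) = ln(2); 52t = 0.69315/0.00137214 ≈ 505.1596.
t ≈ 9.7146 years.

9.71 years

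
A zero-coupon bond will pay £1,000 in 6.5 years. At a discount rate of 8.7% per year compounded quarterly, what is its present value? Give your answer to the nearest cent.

Periodic rate = 8.7%/4 = 0.02175; 26 periods.
P = 1,000/(1 + 0.02175)^26 ≈ 1,000/1.74968878 ≈ 571.5302.

£571.53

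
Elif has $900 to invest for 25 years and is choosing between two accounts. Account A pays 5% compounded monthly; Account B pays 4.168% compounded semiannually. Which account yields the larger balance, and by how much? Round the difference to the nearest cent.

A: (1 + 0.05/12)^300 ≈ 3.481290452, so 900 × 3.481290452 ≈ 3,133.1614.
B: (1 + 0.02084)^50 ≈ 2.804684037, so 900 × 2.804684037 ≈ 2,524.2156.
Difference ≈ 608.9458 in favor of A.

Account A, by $608.95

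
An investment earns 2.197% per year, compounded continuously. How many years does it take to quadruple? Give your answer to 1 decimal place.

e^(0.02197t) = 4, so 0.02197t = ln 4 ≈ 1.3863.
t ≈ 1.3863/0.02197 ≈ 63.0994.

63.1 years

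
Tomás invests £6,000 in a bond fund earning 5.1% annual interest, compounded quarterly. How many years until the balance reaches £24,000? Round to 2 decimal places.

(1 + 0.01275)^(4t) = 24,000/6,000 = 4.
4t·ln(1 + 0.01275) = ln(4); 4t = 1.3863/0.0126694 ≈ 109.4207.
t ≈ 27.3552 years.

27.36 years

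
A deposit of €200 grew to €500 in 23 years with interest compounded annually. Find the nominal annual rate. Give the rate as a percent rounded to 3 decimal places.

4.064%

The 23-period growth factor is 500/200 = 2.5.
r = 2.5^(1/23) − 1 ≈ 0.0406429, i.e. 4.06429%.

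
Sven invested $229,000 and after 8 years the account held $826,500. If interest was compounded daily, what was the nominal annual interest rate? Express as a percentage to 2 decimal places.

16.05%

The 2920-period growth factor is 826,500/229,000 = 3.60917.
r/365 = 3.60917^(1/2920) − 1 ≈ 0.000439644, so r ≈ 365·0.000439644 = 16.04700%.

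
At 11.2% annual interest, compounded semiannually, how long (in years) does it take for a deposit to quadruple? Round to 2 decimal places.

(1 + 0.056)^(2t) = 4.
2t = ln 4 / ln(1 + 0.056) ≈ 1.3863/0.0544882 ≈ 25.4421.
t ≈ 12.7211.

12.72 years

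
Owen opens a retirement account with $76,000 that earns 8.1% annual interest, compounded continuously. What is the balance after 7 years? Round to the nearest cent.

$133,985.74

A = P·e^(rt) = 76,000·e^(0.081·7) = 76,000·e^0.567.
e^0.567 ≈ 1.76297019953, so A ≈ 133,985.7352.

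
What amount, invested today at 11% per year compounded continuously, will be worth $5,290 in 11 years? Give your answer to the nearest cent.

P = A·e^(−rt) = 5,290·e^(−1.21).
e^(−1.21) ≈ 0.2981972794, so P ≈ 1,577.4636.

$1,577.46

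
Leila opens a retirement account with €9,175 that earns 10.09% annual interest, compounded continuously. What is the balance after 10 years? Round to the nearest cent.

€25,165.71

A = P·e^(rt) = 9,175·e^(0.1009·10) = 9,175·e^1.009.
e^1.009 ≈ 2.7428567863, so A ≈ 25,165.7110.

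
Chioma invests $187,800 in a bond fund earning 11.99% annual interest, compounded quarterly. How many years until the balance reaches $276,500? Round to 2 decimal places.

(1 + 0.029975)^(4t) = 276,500/187,800 = 1.4723.
4t·ln(1 + 0.029975) = ln(1.4723); 4t = 0.38683/0.0295345 ≈ 13.0977.
t ≈ 3.2744 years.

3.27 years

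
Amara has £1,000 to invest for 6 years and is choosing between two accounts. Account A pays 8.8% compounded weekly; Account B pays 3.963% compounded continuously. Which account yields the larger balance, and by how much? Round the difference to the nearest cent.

A: (1 + 0.088/52)^312 ≈ 1.694781348, so 1,000 × 1.694781348 ≈ 1,694.7813.
B: e^(0.03963·6) = e^0.23778 ≈ 1.268430108, so 1,000 × 1.268430108 ≈ 1,268.4301.
Difference ≈ 426.3512 in favor of A.

Account A, by £426.35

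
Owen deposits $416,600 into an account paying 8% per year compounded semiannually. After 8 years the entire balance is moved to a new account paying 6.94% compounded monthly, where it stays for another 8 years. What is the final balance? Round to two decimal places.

$1,357,308.06

Phase 1: 416,600·(1 + 0.04)^16 ≈ 780,283.9870.
Phase 2: 780,283.9870·(1 + 0.0694/12)^96 ≈ 1,357,308.0594.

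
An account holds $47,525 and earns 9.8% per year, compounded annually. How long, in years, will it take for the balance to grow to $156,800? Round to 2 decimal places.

12.77 years

We need (1 + 0.098)^t = 3.2993, so t = ln 3.2993 / ln 1.098 ≈ 12.7683.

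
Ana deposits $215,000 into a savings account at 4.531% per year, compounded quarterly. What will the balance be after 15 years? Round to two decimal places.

$422,617.49

Growth factor = (1 + 0.0113275)^60 ≈ 1.96566273211.
A ≈ 215,000 × 1.96566273211 ≈ 422,617.4874.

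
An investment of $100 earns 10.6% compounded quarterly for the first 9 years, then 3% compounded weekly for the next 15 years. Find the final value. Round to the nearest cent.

Phase 1: 100·(1 + 0.0265)^36 ≈ 256.4025.
Phase 2: 256.4025·(1 + 0.03/52)^780 ≈ 402.0671.

$402.07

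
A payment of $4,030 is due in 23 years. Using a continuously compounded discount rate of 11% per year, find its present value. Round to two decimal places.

$321.03

P = A·e^(−rt) = 4,030·e^(−2.53).
e^(−2.53) ≈ 0.07965902029, so P ≈ 321.0259.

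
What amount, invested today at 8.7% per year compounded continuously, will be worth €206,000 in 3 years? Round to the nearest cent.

€158,677.87

P = A·e^(−rt) = 206,000·e^(−0.261).
e^(−0.261) ≈ 0.770280919615, so P ≈ 158,677.8694.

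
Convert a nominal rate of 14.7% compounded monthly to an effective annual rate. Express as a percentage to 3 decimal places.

15.732%

One year is 12 periods at 0.01225 each: (1 + 0.01225)^12 ≈ 1.15732.
EAR = 1.15732 − 1 ≈ 15.73199%.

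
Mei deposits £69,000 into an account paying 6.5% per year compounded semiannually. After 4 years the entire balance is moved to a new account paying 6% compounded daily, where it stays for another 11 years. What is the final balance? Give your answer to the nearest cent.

£172,417.12

After 4 years at 6.5%: 69,000 × 1.2915775353 ≈ 89,118.8499.
Then 11 years at 6%: 89,118.8499 × 1.93468739289 ≈ 172,417.1154.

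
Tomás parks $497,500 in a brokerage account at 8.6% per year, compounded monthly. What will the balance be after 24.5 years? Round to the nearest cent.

$4,060,581.03

Periodic rate = 8.6%/12 = 0.00716667; periods = 12·24.5 = 294.
A = 497,500·(1 + 0.086/12)^294 ≈ 497,500·8.161971918836 ≈ 4,060,581.0296.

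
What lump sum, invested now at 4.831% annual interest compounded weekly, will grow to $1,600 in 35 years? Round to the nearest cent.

Periodic rate = 4.831%/52 = 0.000929038; 1820 periods.
P = 1,600/(1 + 0.04831/52)^1820 ≈ 1,600/5.419833274 ≈ 295.2120.

$295.21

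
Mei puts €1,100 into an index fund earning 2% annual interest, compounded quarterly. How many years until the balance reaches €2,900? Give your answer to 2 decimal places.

48.59 years

We need (1 + 0.005)^(4t) = 2.6364, so 4t = ln 2.6364 / ln 1.005 ≈ 194.3644.
t ≈ 194.3644/4 = 48.5911 years.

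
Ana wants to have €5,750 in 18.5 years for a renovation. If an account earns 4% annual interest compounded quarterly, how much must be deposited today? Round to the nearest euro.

€2,754

Growth factor = (1 + 0.01)^74 ≈ 2.088246008.
P = 5,750/2.088246008 ≈ 2,753.5070.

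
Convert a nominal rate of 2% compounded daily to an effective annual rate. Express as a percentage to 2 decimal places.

2.02%

One year is 365 periods at 0.0000547945 each: (1 + 0.0000547945)^365 ≈ 1.020201.
EAR = 1.020201 − 1 ≈ 2.02008%.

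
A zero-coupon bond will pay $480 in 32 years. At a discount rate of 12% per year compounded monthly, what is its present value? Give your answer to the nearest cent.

Periodic rate = 12%/12 = 0.01; 384 periods.
P = 480/(1 + 0.01)^384 ≈ 480/45.6465052 ≈ 10.5156.

$10.52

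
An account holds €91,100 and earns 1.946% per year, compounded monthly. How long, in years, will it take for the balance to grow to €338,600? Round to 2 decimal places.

(1 + 0.00162167)^(12t) = 338,600/91,100 = 3.7168.
12t·ln(1 + 0.00162167) = ln(3.7168); 12t = 1.3129/0.00162035 ≈ 810.2318.
t ≈ 67.5193 years.

67.52 years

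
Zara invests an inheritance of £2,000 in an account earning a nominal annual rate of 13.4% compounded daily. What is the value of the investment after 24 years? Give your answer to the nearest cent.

£49,827.00

Periodic rate = 13.4%/365 = 0.000367123; periods = 365·24 = 8760.
A = 2,000·(1 + 0.134/365)^8760 ≈ 2,000·24.913499626 ≈ 49,826.9993.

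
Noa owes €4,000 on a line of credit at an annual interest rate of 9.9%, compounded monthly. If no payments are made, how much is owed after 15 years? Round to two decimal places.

Periodic rate = 9.9%/12 = 0.00825; periods = 12·15 = 180.
A = 4,000·(1 + 0.00825)^180 ≈ 4,000·4.3881505831 ≈ 17,552.6023.

€17,552.60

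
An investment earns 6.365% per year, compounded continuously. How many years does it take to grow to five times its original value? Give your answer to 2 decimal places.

e^(0.06365t) = 5, so 0.06365t = ln 5 ≈ 1.6094.
t ≈ 1.6094/0.06365 ≈ 25.2857.

25.29 years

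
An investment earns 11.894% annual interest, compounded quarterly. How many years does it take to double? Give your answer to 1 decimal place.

5.9 years

(1 + 0.029735)^(4t) = 2.
4t = ln 2 / ln(1 + 0.029735) ≈ 0.69315/0.0293015 ≈ 23.6557.
t ≈ 5.9139.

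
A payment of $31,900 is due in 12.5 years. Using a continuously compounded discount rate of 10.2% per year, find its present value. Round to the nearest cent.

P = A·e^(−rt) = 31,900·e^(−1.275).
e^(−1.275) ≈ 0.27943096822, so P ≈ 8,913.8479.

$8,913.85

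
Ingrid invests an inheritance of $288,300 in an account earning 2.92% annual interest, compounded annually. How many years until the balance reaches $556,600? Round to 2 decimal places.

(1 + 0.0292)^t = 556,600/288,300 = 1.9306.
t·ln(1 + 0.0292) = ln(1.9306); t = 0.65785/0.0287818 ≈ 22.8563.

22.86 years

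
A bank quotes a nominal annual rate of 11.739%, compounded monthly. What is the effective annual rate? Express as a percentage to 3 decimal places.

One year is 12 periods at 0.0097825 each: (1 + 0.0097825)^12 ≈ 1.123917.
EAR = 1.123917 − 1 ≈ 12.39166%.

12.392%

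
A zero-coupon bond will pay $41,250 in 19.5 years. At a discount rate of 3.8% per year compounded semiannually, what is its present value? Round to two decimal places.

Periodic rate = 3.8%/2 = 0.019; 39 periods.
P = 41,250/(1 + 0.019)^39 ≈ 41,250/2.0834984238 ≈ 19,798.4311.

$19,798.43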